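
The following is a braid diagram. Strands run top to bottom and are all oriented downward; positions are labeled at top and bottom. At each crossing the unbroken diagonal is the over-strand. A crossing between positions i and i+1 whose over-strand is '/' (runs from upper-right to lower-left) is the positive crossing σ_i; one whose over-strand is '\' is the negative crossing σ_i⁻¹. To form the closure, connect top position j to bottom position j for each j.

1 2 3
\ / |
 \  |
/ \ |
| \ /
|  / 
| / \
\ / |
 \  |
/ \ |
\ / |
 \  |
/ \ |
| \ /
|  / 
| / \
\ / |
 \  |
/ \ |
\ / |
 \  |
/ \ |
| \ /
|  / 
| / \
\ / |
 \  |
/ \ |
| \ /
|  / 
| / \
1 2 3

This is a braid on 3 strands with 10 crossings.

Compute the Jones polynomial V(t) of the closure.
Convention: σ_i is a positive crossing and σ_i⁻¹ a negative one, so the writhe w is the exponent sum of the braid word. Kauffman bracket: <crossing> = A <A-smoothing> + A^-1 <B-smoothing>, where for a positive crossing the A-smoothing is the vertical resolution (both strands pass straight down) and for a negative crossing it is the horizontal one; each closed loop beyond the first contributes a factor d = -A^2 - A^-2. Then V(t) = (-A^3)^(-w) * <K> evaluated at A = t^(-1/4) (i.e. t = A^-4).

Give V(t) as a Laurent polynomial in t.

t^3 - 4*t^2 + 8*t - 11 + 15*t^-1 - 16*t^-2 + 15*t^-3 - 12*t^-4 + 8*t^-5 - 4*t^-6 + t^-7

Derivation:
Reading the diagram top to bottom ('/'-over between positions i,i+1 = s_i, '\'-over = s_i^-1): braid word = s1^-1 s2 s1^-1 s1^-1 s2 s1^-1 s1^-1 s2 s1^-1 s2.
Braid: s1^-1 s2 s1^-1 s1^-1 s2 s1^-1 s1^-1 s2 s1^-1 s2 on 3 strands, 10 crossings.
Writhe w = (#positive) - (#negative) = 4 - 6 = -2.
Computing the Kauffman bracket via state sum. There are 2^10 = 1024 states.
Smooth each crossing (0=||, 1=⌣⌢); contribution A^(Σ sign_k(1-2s_k)) * d^(L-1).
Tabulate the states by total A-exponent and number of loops L (A-exp: L × count):
  A^10: L=7 ×1
  A^8: L=6 ×10
  A^6: L=5 ×45
  A^4: L=4 ×118, L=6 ×2
  A^2: L=3 ×193, L=5 ×17
  A^0: L=2 ×192, L=4 ×59, L=6 ×1
  A^-2: L=1 ×95, L=3 ×108, L=5 ×7
  A^-4: L=2 ×95, L=4 ×25
  A^-6: L=3 ×43, L=5 ×2
  A^-8: L=4 ×10
  A^-10: L=5 ×1
Each group contributes A^e * Σ count * d^(L-1):
Powers of d = -A^2 - A^-2: d^2 = A^4 + 2 + A^-4; d^3 = -A^6 - 3*A^2 - 3*A^-2 - A^-6; d^4 = A^8 + 4*A^4 + 6 + 4*A^-4 + A^-8; d^5 = -A^10 - 5*A^6 - 10*A^2 - 10*A^-2 - 5*A^-6 - A^-10; d^6 = A^12 + 6*A^8 + 15*A^4 + 20 + 15*A^-4 + 6*A^-8 + A^-12.
  A^10 * (d^6) = A^22 + 6*A^18 + 15*A^14 + 20*A^10 + 15*A^6 + 6*A^2 + A^-2
  A^8 * (10*d^5) = -10*A^18 - 50*A^14 - 100*A^10 - 100*A^6 - 50*A^2 - 10*A^-2
  A^6 * (45*d^4) = 45*A^14 + 180*A^10 + 270*A^6 + 180*A^2 + 45*A^-2
  A^4 * (118*d^3 + 2*d^5) = -2*A^14 - 128*A^10 - 374*A^6 - 374*A^2 - 128*A^-2 - 2*A^-6
  A^2 * (193*d^2 + 17*d^4) = 17*A^10 + 261*A^6 + 488*A^2 + 261*A^-2 + 17*A^-6
  A^0 * (192*d + 59*d^3 + d^5) = -A^10 - 64*A^6 - 379*A^2 - 379*A^-2 - 64*A^-6 - A^-10
  A^-2 * (95 + 108*d^2 + 7*d^4) = 7*A^6 + 136*A^2 + 353*A^-2 + 136*A^-6 + 7*A^-10
  A^-4 * (95*d + 25*d^3) = -25*A^2 - 170*A^-2 - 170*A^-6 - 25*A^-10
  A^-6 * (43*d^2 + 2*d^4) = 2*A^2 + 51*A^-2 + 98*A^-6 + 51*A^-10 + 2*A^-14
  A^-8 * (10*d^3) = -10*A^-2 - 30*A^-6 - 30*A^-10 - 10*A^-14
  A^-10 * (d^4) = A^-2 + 4*A^-6 + 6*A^-10 + 4*A^-14 + A^-18
Summing the groups: <K> = A^22 - 4*A^18 + 8*A^14 - 12*A^10 + 15*A^6 - 16*A^2 + 15*A^-2 - 11*A^-6 + 8*A^-10 - 4*A^-14 + A^-18
Normalise by the writhe: (-A^3)^(-w) = (-A^3)^(2) = A^6, so f(A) = A^6 * <K> = A^28 - 4*A^24 + 8*A^20 - 12*A^16 + 15*A^12 - 16*A^8 + 15*A^4 - 11 + 8*A^-4 - 4*A^-8 + A^-12.
Substitute A = t^(-1/4), i.e. A^e → t^(-e/4): V(t) = t^3 - 4*t^2 + 8*t - 11 + 15*t^-1 - 16*t^-2 + 15*t^-3 - 12*t^-4 + 8*t^-5 - 4*t^-6 + t^-7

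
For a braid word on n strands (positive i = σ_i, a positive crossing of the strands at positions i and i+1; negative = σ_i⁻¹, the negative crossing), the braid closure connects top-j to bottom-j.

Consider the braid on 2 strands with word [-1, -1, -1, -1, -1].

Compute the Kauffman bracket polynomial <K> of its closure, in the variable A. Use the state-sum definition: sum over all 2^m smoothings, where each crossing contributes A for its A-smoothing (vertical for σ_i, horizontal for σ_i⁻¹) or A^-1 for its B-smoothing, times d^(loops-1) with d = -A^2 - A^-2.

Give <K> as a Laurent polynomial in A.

Braid: s1^-1 s1^-1 s1^-1 s1^-1 s1^-1 on 2 strands, 5 crossings.
Writhe w = (#positive) - (#negative) = 0 - 5 = -5.
Enumerate smoothing states for the bracket polynomial. There are 2^5 = 32 states.
For each crossing: s=0 is the vertical smoothing, s=1 horizontal. Crossing k contributes A^(sign_k * (1 - 2*s_k)); loop factor d = -A^2 - A^-2.
  state 00000: A-exp=-5, loops=2, term = A^-5 * d^1
  state 00001: A-exp=-3, loops=1, term = A^-3 * d^0
  state 00010: A-exp=-3, loops=1, term = A^-3 * d^0
  state 00011: A-exp=-1, loops=2, term = A^-1 * d^1
  state 00100: A-exp=-3, loops=1, term = A^-3 * d^0
  state 00101: A-exp=-1, loops=2, term = A^-1 * d^1
  state 00110: A-exp=-1, loops=2, term = A^-1 * d^1
  state 00111: A-exp=+1, loops=3, term = A^1 * d^2
  state 01000: A-exp=-3, loops=1, term = A^-3 * d^0
  state 01001: A-exp=-1, loops=2, term = A^-1 * d^1
  state 01010: A-exp=-1, loops=2, term = A^-1 * d^1
  state 01011: A-exp=+1, loops=3, term = A^1 * d^2
  state 01100: A-exp=-1, loops=2, term = A^-1 * d^1
  state 01101: A-exp=+1, loops=3, term = A^1 * d^2
  state 01110: A-exp=+1, loops=3, term = A^1 * d^2
  state 01111: A-exp=+3, loops=4, term = A^3 * d^3
  state 10000: A-exp=-3, loops=1, term = A^-3 * d^0
  state 10001: A-exp=-1, loops=2, term = A^-1 * d^1
  state 10010: A-exp=-1, loops=2, term = A^-1 * d^1
  state 10011: A-exp=+1, loops=3, term = A^1 * d^2
  state 10100: A-exp=-1, loops=2, term = A^-1 * d^1
  state 10101: A-exp=+1, loops=3, term = A^1 * d^2
  state 10110: A-exp=+1, loops=3, term = A^1 * d^2
  state 10111: A-exp=+3, loops=4, term = A^3 * d^3
  state 11000: A-exp=-1, loops=2, term = A^-1 * d^1
  state 11001: A-exp=+1, loops=3, term = A^1 * d^2
  state 11010: A-exp=+1, loops=3, term = A^1 * d^2
  state 11011: A-exp=+3, loops=4, term = A^3 * d^3
  state 11100: A-exp=+1, loops=3, term = A^1 * d^2
  state 11101: A-exp=+3, loops=4, term = A^3 * d^3
  state 11110: A-exp=+3, loops=4, term = A^3 * d^3
  state 11111: A-exp=+5, loops=5, term = A^5 * d^4
Collect the terms by A-exponent (count of states per loop number):
Powers of d = -A^2 - A^-2: d^2 = A^4 + 2 + A^-4; d^3 = -A^6 - 3*A^2 - 3*A^-2 - A^-6; d^4 = A^8 + 4*A^4 + 6 + 4*A^-4 + A^-8.
  A^5 * (d^4) = A^13 + 4*A^9 + 6*A^5 + 4*A + A^-3
  A^3 * (5*d^3) = -5*A^9 - 15*A^5 - 15*A - 5*A^-3
  A^1 * (10*d^2) = 10*A^5 + 20*A + 10*A^-3
  A^-1 * (10*d) = -10*A - 10*A^-3
  A^-3 * (5) = 5*A^-3
  A^-5 * (d) = -A^-3 - A^-7
Summing the groups: <K> = A^13 - A^9 + A^5 - A - A^-7

Answer: A^13 - A^9 + A^5 - A - A^-7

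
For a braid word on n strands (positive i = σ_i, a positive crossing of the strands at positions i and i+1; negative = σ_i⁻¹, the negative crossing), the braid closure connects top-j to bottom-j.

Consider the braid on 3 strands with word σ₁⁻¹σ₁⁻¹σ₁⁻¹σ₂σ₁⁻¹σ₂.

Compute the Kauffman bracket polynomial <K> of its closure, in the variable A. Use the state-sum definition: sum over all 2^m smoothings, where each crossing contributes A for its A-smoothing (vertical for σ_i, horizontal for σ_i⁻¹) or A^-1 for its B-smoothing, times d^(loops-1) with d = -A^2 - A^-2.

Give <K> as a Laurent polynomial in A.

A^14 - 2*A^10 + 2*A^6 - 2*A^2 + 2*A^-2 - A^-6 + A^-10

Derivation:
Braid: s1^-1 s1^-1 s1^-1 s2 s1^-1 s2 on 3 strands, 6 crossings.
Writhe w = (#positive) - (#negative) = 2 - 4 = -2.
Computing the Kauffman bracket via state sum. There are 2^6 = 64 states.
For each crossing: s=0 is the vertical smoothing, s=1 horizontal. Crossing k contributes A^(sign_k * (1 - 2*s_k)); loop factor d = -A^2 - A^-2.
Tabulate the states by total A-exponent and number of loops L (A-exp: L × count):
  A^6: L=5 ×1
  A^4: L=4 ×6
  A^2: L=3 ×15
  A^0: L=2 ×19, L=4 ×1
  A^-2: L=1 ×11, L=3 ×4
  A^-4: L=2 ×6
  A^-6: L=3 ×1
Each group contributes A^e * Σ count * d^(L-1):
Powers of d = -A^2 - A^-2: d^2 = A^4 + 2 + A^-4; d^3 = -A^6 - 3*A^2 - 3*A^-2 - A^-6; d^4 = A^8 + 4*A^4 + 6 + 4*A^-4 + A^-8.
  A^6 * (d^4) = A^14 + 4*A^10 + 6*A^6 + 4*A^2 + A^-2
  A^4 * (6*d^3) = -6*A^10 - 18*A^6 - 18*A^2 - 6*A^-2
  A^2 * (15*d^2) = 15*A^6 + 30*A^2 + 15*A^-2
  A^0 * (19*d + d^3) = -A^6 - 22*A^2 - 22*A^-2 - A^-6
  A^-2 * (11 + 4*d^2) = 4*A^2 + 19*A^-2 + 4*A^-6
  A^-4 * (6*d) = -6*A^-2 - 6*A^-6
  A^-6 * (d^2) = A^-2 + 2*A^-6 + A^-10
Summing the groups: <K> = A^14 - 2*A^10 + 2*A^6 - 2*A^2 + 2*A^-2 - A^-6 + A^-10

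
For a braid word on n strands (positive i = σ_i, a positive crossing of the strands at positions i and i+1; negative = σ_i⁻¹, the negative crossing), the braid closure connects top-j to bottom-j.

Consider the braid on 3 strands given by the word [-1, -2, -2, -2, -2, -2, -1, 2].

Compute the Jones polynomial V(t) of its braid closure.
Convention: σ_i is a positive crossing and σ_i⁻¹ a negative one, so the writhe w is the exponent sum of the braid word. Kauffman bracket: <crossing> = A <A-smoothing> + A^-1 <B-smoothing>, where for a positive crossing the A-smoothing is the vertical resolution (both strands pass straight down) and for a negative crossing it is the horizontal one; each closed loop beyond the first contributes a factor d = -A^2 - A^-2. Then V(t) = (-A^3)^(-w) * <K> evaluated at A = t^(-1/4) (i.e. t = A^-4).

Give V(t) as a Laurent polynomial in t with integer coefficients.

Braid: s1^-1 s2^-1 s2^-1 s2^-1 s2^-1 s2^-1 s1^-1 s2 on 3 strands, 8 crossings.
Writhe w = (#positive) - (#negative) = 1 - 7 = -6.
State-sum expansion of <K>. There are 2^8 = 256 states.
Smooth each crossing (0=||, 1=⌣⌢); contribution A^(Σ sign_k(1-2s_k)) * d^(L-1).
Tabulate the states by total A-exponent and number of loops L (A-exp: L × count):
  A^8: L=6 ×1
  A^6: L=5 ×8
  A^4: L=4 ×25, L=6 ×3
  A^2: L=3 ×40, L=5 ×15, L=7 ×1
  A^0: L=2 ×35, L=4 ×30, L=6 ×5
  A^-2: L=1 ×15, L=3 ×31, L=5 ×10
  A^-4: L=2 ×18, L=4 ×10
  A^-6: L=1 ×2, L=3 ×6
  A^-8: L=2 ×1
Each group contributes A^e * Σ count * d^(L-1):
Powers of d = -A^2 - A^-2: d^2 = A^4 + 2 + A^-4; d^3 = -A^6 - 3*A^2 - 3*A^-2 - A^-6; d^4 = A^8 + 4*A^4 + 6 + 4*A^-4 + A^-8; d^5 = -A^10 - 5*A^6 - 10*A^2 - 10*A^-2 - 5*A^-6 - A^-10; d^6 = A^12 + 6*A^8 + 15*A^4 + 20 + 15*A^-4 + 6*A^-8 + A^-12.
  A^8 * (d^5) = -A^18 - 5*A^14 - 10*A^10 - 10*A^6 - 5*A^2 - A^-2
  A^6 * (8*d^4) = 8*A^14 + 32*A^10 + 48*A^6 + 32*A^2 + 8*A^-2
  A^4 * (25*d^3 + 3*d^5) = -3*A^14 - 40*A^10 - 105*A^6 - 105*A^2 - 40*A^-2 - 3*A^-6
  A^2 * (40*d^2 + 15*d^4 + d^6) = A^14 + 21*A^10 + 115*A^6 + 190*A^2 + 115*A^-2 + 21*A^-6 + A^-10
  A^0 * (35*d + 30*d^3 + 5*d^5) = -5*A^10 - 55*A^6 - 175*A^2 - 175*A^-2 - 55*A^-6 - 5*A^-10
  A^-2 * (15 + 31*d^2 + 10*d^4) = 10*A^6 + 71*A^2 + 137*A^-2 + 71*A^-6 + 10*A^-10
  A^-4 * (18*d + 10*d^3) = -10*A^2 - 48*A^-2 - 48*A^-6 - 10*A^-10
  A^-6 * (2 + 6*d^2) = 6*A^-2 + 14*A^-6 + 6*A^-10
  A^-8 * (d) = -A^-6 - A^-10
Summing the groups: <K> = -A^18 + A^14 - 2*A^10 + 3*A^6 - 2*A^2 + 2*A^-2 - A^-6 + A^-10
Normalise by the writhe: (-A^3)^(-w) = (-A^3)^(6) = A^18, so f(A) = A^18 * <K> = -A^36 + A^32 - 2*A^28 + 3*A^24 - 2*A^20 + 2*A^16 - A^12 + A^8.
Substitute A = t^(-1/4), i.e. A^e → t^(-e/4): V(t) = t^-2 - t^-3 + 2*t^-4 - 2*t^-5 + 3*t^-6 - 2*t^-7 + t^-8 - t^-9

Answer: t^-2 - t^-3 + 2*t^-4 - 2*t^-5 + 3*t^-6 - 2*t^-7 + t^-8 - t^-9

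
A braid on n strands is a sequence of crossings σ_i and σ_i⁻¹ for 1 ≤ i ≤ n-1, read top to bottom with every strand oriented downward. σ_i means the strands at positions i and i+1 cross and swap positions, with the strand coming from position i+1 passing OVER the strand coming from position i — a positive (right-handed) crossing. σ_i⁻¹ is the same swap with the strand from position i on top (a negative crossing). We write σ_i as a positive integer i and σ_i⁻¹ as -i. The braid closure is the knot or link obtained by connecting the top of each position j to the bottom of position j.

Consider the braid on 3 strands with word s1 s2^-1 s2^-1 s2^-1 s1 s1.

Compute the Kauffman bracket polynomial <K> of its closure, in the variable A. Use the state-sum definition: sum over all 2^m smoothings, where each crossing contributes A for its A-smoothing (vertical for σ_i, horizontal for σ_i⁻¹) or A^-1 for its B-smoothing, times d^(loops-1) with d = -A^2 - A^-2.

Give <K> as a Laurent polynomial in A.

Braid: s1 s2^-1 s2^-1 s2^-1 s1 s1 on 3 strands, 6 crossings.
Writhe w = (#positive) - (#negative) = 3 - 3 = 0.
Enumerate smoothing states for the bracket polynomial. There are 2^6 = 64 states.
Smooth each crossing (0=||, 1=⌣⌢); contribution A^(Σ sign_k(1-2s_k)) * d^(L-1).
Tabulate the states by total A-exponent and number of loops L (A-exp: L × count):
  A^6: L=4 ×1
  A^4: L=3 ×6
  A^2: L=2 ×12, L=4 ×3
  A^0: L=1 ×9, L=3 ×10, L=5 ×1
  A^-2: L=2 ×12, L=4 ×3
  A^-4: L=3 ×6
  A^-6: L=4 ×1
Each group contributes A^e * Σ count * d^(L-1):
Powers of d = -A^2 - A^-2: d^2 = A^4 + 2 + A^-4; d^3 = -A^6 - 3*A^2 - 3*A^-2 - A^-6; d^4 = A^8 + 4*A^4 + 6 + 4*A^-4 + A^-8.
  A^6 * (d^3) = -A^12 - 3*A^8 - 3*A^4 - 1
  A^4 * (6*d^2) = 6*A^8 + 12*A^4 + 6
  A^2 * (12*d + 3*d^3) = -3*A^8 - 21*A^4 - 21 - 3*A^-4
  A^0 * (9 + 10*d^2 + d^4) = A^8 + 14*A^4 + 35 + 14*A^-4 + A^-8
  A^-2 * (12*d + 3*d^3) = -3*A^4 - 21 - 21*A^-4 - 3*A^-8
  A^-4 * (6*d^2) = 6 + 12*A^-4 + 6*A^-8
  A^-6 * (d^3) = -1 - 3*A^-4 - 3*A^-8 - A^-12
Summing the groups: <K> = -A^12 + A^8 - A^4 + 3 - A^-4 + A^-8 - A^-12

Answer: -A^12 + A^8 - A^4 + 3 - A^-4 + A^-8 - A^-12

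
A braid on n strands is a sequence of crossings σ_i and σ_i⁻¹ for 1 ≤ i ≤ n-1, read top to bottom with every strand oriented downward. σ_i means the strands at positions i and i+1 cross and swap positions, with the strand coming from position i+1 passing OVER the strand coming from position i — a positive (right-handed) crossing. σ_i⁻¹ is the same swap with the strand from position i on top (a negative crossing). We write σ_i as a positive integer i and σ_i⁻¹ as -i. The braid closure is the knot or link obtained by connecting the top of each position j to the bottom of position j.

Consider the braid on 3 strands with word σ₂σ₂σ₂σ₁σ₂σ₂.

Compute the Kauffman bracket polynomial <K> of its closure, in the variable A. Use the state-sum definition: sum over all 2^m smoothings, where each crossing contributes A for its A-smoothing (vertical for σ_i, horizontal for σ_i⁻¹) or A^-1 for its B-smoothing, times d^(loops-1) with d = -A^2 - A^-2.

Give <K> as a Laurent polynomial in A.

Braid: s2 s2 s2 s1 s2 s2 on 3 strands, 6 crossings.
Writhe w = (#positive) - (#negative) = 6 - 0 = 6.
Enumerate smoothing states for the bracket polynomial. There are 2^6 = 64 states.
Smooth each crossing (0=||, 1=⌣⌢); contribution A^(Σ sign_k(1-2s_k)) * d^(L-1).
Tabulate the states by total A-exponent and number of loops L (A-exp: L × count):
  A^6: L=3 ×1
  A^4: L=2 ×6
  A^2: L=1 ×5, L=3 ×10
  A^0: L=2 ×10, L=4 ×10
  A^-2: L=3 ×10, L=5 ×5
  A^-4: L=4 ×5, L=6 ×1
  A^-6: L=5 ×1
Each group contributes A^e * Σ count * d^(L-1):
Powers of d = -A^2 - A^-2: d^2 = A^4 + 2 + A^-4; d^3 = -A^6 - 3*A^2 - 3*A^-2 - A^-6; d^4 = A^8 + 4*A^4 + 6 + 4*A^-4 + A^-8; d^5 = -A^10 - 5*A^6 - 10*A^2 - 10*A^-2 - 5*A^-6 - A^-10.
  A^6 * (d^2) = A^10 + 2*A^6 + A^2
  A^4 * (6*d) = -6*A^6 - 6*A^2
  A^2 * (5 + 10*d^2) = 10*A^6 + 25*A^2 + 10*A^-2
  A^0 * (10*d + 10*d^3) = -10*A^6 - 40*A^2 - 40*A^-2 - 10*A^-6
  A^-2 * (10*d^2 + 5*d^4) = 5*A^6 + 30*A^2 + 50*A^-2 + 30*A^-6 + 5*A^-10
  A^-4 * (5*d^3 + d^5) = -A^6 - 10*A^2 - 25*A^-2 - 25*A^-6 - 10*A^-10 - A^-14
  A^-6 * (d^4) = A^2 + 4*A^-2 + 6*A^-6 + 4*A^-10 + A^-14
Summing the groups: <K> = A^10 + A^2 - A^-2 + A^-6 - A^-10

Answer: A^10 + A^2 - A^-2 + A^-6 - A^-10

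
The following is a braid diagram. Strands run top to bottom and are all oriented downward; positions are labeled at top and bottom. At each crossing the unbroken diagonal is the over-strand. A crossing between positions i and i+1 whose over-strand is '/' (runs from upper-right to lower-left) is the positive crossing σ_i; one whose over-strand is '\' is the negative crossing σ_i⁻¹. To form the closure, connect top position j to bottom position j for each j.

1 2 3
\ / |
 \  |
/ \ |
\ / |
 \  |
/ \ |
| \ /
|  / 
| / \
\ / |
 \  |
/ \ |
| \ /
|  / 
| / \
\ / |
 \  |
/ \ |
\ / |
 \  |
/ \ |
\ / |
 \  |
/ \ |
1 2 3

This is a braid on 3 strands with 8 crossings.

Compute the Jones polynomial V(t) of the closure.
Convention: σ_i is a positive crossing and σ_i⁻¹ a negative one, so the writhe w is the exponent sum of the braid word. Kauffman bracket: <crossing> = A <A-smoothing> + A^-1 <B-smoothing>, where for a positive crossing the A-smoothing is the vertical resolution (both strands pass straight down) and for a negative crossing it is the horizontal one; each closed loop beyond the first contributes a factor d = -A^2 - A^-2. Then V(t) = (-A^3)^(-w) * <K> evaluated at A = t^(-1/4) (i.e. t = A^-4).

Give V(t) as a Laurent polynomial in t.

1 - t^-1 + 2*t^-2 - 2*t^-3 + 3*t^-4 - 3*t^-5 + 2*t^-6 - 2*t^-7 + t^-8

Derivation:
Reading the diagram top to bottom ('/'-over between positions i,i+1 = s_i, '\'-over = s_i^-1): braid word = s1^-1 s1^-1 s2 s1^-1 s2 s1^-1 s1^-1 s1^-1.
Braid: s1^-1 s1^-1 s2 s1^-1 s2 s1^-1 s1^-1 s1^-1 on 3 strands, 8 crossings.
Writhe w = (#positive) - (#negative) = 2 - 6 = -4.
State-sum expansion of <K>. There are 2^8 = 256 states.
Each crossing splits two ways (0=vertical, 1=horizontal). The state's weight is A^(#A-smoothings - #B-smoothings) * d^(loops - 1).
Tabulate the states by total A-exponent and number of loops L (A-exp: L × count):
  A^8: L=7 ×1
  A^6: L=6 ×8
  A^4: L=5 ×28
  A^2: L=4 ×55, L=6 ×1
  A^0: L=3 ×65, L=5 ×5
  A^-2: L=2 ×46, L=4 ×10
  A^-4: L=1 ×17, L=3 ×11
  A^-6: L=2 ×8
  A^-8: L=3 ×1
Each group contributes A^e * Σ count * d^(L-1):
Powers of d = -A^2 - A^-2: d^2 = A^4 + 2 + A^-4; d^3 = -A^6 - 3*A^2 - 3*A^-2 - A^-6; d^4 = A^8 + 4*A^4 + 6 + 4*A^-4 + A^-8; d^5 = -A^10 - 5*A^6 - 10*A^2 - 10*A^-2 - 5*A^-6 - A^-10; d^6 = A^12 + 6*A^8 + 15*A^4 + 20 + 15*A^-4 + 6*A^-8 + A^-12.
  A^8 * (d^6) = A^20 + 6*A^16 + 15*A^12 + 20*A^8 + 15*A^4 + 6 + A^-4
  A^6 * (8*d^5) = -8*A^16 - 40*A^12 - 80*A^8 - 80*A^4 - 40 - 8*A^-4
  A^4 * (28*d^4) = 28*A^12 + 112*A^8 + 168*A^4 + 112 + 28*A^-4
  A^2 * (55*d^3 + d^5) = -A^12 - 60*A^8 - 175*A^4 - 175 - 60*A^-4 - A^-8
  A^0 * (65*d^2 + 5*d^4) = 5*A^8 + 85*A^4 + 160 + 85*A^-4 + 5*A^-8
  A^-2 * (46*d + 10*d^3) = -10*A^4 - 76 - 76*A^-4 - 10*A^-8
  A^-4 * (17 + 11*d^2) = 11 + 39*A^-4 + 11*A^-8
  A^-6 * (8*d) = -8*A^-4 - 8*A^-8
  A^-8 * (d^2) = A^-4 + 2*A^-8 + A^-12
Summing the groups: <K> = A^20 - 2*A^16 + 2*A^12 - 3*A^8 + 3*A^4 - 2 + 2*A^-4 - A^-8 + A^-12
Normalise by the writhe: (-A^3)^(-w) = (-A^3)^(4) = A^12, so f(A) = A^12 * <K> = A^32 - 2*A^28 + 2*A^24 - 3*A^20 + 3*A^16 - 2*A^12 + 2*A^8 - A^4 + 1.
Substitute A = t^(-1/4), i.e. A^e → t^(-e/4): V(t) = 1 - t^-1 + 2*t^-2 - 2*t^-3 + 3*t^-4 - 3*t^-5 + 2*t^-6 - 2*t^-7 + t^-8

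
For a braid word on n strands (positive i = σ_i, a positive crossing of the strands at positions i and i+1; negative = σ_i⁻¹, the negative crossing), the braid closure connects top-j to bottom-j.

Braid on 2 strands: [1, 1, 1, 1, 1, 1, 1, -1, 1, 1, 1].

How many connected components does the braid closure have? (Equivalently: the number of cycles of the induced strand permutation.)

1

Derivation:
Track the strand permutation on 2 strands, starting from identity.
  step 1: s1 swaps positions 1,2 -> [2 1]
  step 2: s1 swaps positions 1,2 -> [1 2]
  step 3: s1 swaps positions 1,2 -> [2 1]
  step 4: s1 swaps positions 1,2 -> [1 2]
  step 5: s1 swaps positions 1,2 -> [2 1]
  step 6: s1 swaps positions 1,2 -> [1 2]
  step 7: s1 swaps positions 1,2 -> [2 1]
  step 8: s1^-1 swaps positions 1,2 -> [1 2]
  step 9: s1 swaps positions 1,2 -> [2 1]
  step 10: s1 swaps positions 1,2 -> [1 2]
  step 11: s1 swaps positions 1,2 -> [2 1]
Final permutation (position -> original strand): [2 1]
Closure components = cycle count of this permutation = 1.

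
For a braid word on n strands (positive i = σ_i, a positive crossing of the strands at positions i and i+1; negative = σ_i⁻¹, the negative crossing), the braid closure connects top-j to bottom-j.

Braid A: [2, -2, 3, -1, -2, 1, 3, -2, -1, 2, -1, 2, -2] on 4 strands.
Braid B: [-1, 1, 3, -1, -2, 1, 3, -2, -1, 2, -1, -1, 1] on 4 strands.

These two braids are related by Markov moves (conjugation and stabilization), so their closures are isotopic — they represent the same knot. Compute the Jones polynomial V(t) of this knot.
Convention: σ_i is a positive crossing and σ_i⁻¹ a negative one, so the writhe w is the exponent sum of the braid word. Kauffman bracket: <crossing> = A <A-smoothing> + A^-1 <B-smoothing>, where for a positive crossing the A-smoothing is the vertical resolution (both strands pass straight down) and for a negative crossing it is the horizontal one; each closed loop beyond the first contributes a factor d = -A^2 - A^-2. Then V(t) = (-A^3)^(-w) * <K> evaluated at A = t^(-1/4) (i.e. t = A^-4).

Markov-equivalent braids have isotopic closures, hence identical knot invariants. Strip the Markov moves from each word to reach a common short braid β, then compute V(t) once on β.
Braid A: s2 s2^-1 s3 s1^-1 s2^-1 s1 s3 s2^-1 s1^-1 s2 s1^-1 s2 s2^-1 on 4 strands reduces by inverse Markov moves (closure unchanged at each step):
  Deconjugate: the word is γ·β·γ⁻¹ with γ = s2 s2^-1 (prefix) and γ⁻¹ = s2 s2^-1 (suffix); strip both.
Reduced to β = s3 s1^-1 s2^-1 s1 s3 s2^-1 s1^-1 s2 s1^-1 on 4 strands, 9 crossings.
Braid B: s1^-1 s1 s3 s1^-1 s2^-1 s1 s3 s2^-1 s1^-1 s2 s1^-1 s1^-1 s1 on 4 strands reduces by inverse Markov moves (closure unchanged at each step):
  Deconjugate: the word is γ·β·γ⁻¹ with γ = s1^-1 s1 (prefix) and γ⁻¹ = s1^-1 s1 (suffix); strip both.
Reduced to β = s3 s1^-1 s2^-1 s1 s3 s2^-1 s1^-1 s2 s1^-1 on 4 strands, 9 crossings.
Both give the same β = s3 s1^-1 s2^-1 s1 s3 s2^-1 s1^-1 s2 s1^-1 on 4 strands, so one state sum suffices:
Braid: s3 s1^-1 s2^-1 s1 s3 s2^-1 s1^-1 s2 s1^-1 on 4 strands, 9 crossings.
Writhe w = (#positive) - (#negative) = 4 - 5 = -1.
Enumerate smoothing states for the bracket polynomial. There are 2^9 = 512 states.
Each crossing splits two ways (0=vertical, 1=horizontal). The state's weight is A^(#A-smoothings - #B-smoothings) * d^(loops - 1).
Tabulate the states by total A-exponent and number of loops L (A-exp: L × count):
  A^9: L=5 ×1
  A^7: L=4 ×9
  A^5: L=3 ×32, L=5 ×4
  A^3: L=2 ×53, L=4 ×30, L=6 ×1
  A^1: L=1 ×35, L=3 ×80, L=5 ×11
  A^-1: L=2 ×86, L=4 ×39, L=6 ×1
  A^-3: L=1 ×21, L=3 ×58, L=5 ×5
  A^-5: L=2 ×26, L=4 ×10
  A^-7: L=1 ×3, L=3 ×6
  A^-9: L=2 ×1
Each group contributes A^e * Σ count * d^(L-1):
Powers of d = -A^2 - A^-2: d^2 = A^4 + 2 + A^-4; d^3 = -A^6 - 3*A^2 - 3*A^-2 - A^-6; d^4 = A^8 + 4*A^4 + 6 + 4*A^-4 + A^-8; d^5 = -A^10 - 5*A^6 - 10*A^2 - 10*A^-2 - 5*A^-6 - A^-10.
  A^9 * (d^4) = A^17 + 4*A^13 + 6*A^9 + 4*A^5 + A
  A^7 * (9*d^3) = -9*A^13 - 27*A^9 - 27*A^5 - 9*A
  A^5 * (32*d^2 + 4*d^4) = 4*A^13 + 48*A^9 + 88*A^5 + 48*A + 4*A^-3
  A^3 * (53*d + 30*d^3 + d^5) = -A^13 - 35*A^9 - 153*A^5 - 153*A - 35*A^-3 - A^-7
  A^1 * (35 + 80*d^2 + 11*d^4) = 11*A^9 + 124*A^5 + 261*A + 124*A^-3 + 11*A^-7
  A^-1 * (86*d + 39*d^3 + d^5) = -A^9 - 44*A^5 - 213*A - 213*A^-3 - 44*A^-7 - A^-11
  A^-3 * (21 + 58*d^2 + 5*d^4) = 5*A^5 + 78*A + 167*A^-3 + 78*A^-7 + 5*A^-11
  A^-5 * (26*d + 10*d^3) = -10*A - 56*A^-3 - 56*A^-7 - 10*A^-11
  A^-7 * (3 + 6*d^2) = 6*A^-3 + 15*A^-7 + 6*A^-11
  A^-9 * (d) = -A^-7 - A^-11
Summing the groups: <K> = A^17 - 2*A^13 + 2*A^9 - 3*A^5 + 3*A - 3*A^-3 + 2*A^-7 - A^-11
Normalise by the writhe: (-A^3)^(-w) = (-A^3)^(1) = -A^3, so f(A) = -A^3 * <K> = -A^20 + 2*A^16 - 2*A^12 + 3*A^8 - 3*A^4 + 3 - 2*A^-4 + A^-8.
Substitute A = t^(-1/4), i.e. A^e → t^(-e/4): V(t) = t^2 - 2*t + 3 - 3*t^-1 + 3*t^-2 - 2*t^-3 + 2*t^-4 - t^-5

Answer: t^2 - 2*t + 3 - 3*t^-1 + 3*t^-2 - 2*t^-3 + 2*t^-4 - t^-5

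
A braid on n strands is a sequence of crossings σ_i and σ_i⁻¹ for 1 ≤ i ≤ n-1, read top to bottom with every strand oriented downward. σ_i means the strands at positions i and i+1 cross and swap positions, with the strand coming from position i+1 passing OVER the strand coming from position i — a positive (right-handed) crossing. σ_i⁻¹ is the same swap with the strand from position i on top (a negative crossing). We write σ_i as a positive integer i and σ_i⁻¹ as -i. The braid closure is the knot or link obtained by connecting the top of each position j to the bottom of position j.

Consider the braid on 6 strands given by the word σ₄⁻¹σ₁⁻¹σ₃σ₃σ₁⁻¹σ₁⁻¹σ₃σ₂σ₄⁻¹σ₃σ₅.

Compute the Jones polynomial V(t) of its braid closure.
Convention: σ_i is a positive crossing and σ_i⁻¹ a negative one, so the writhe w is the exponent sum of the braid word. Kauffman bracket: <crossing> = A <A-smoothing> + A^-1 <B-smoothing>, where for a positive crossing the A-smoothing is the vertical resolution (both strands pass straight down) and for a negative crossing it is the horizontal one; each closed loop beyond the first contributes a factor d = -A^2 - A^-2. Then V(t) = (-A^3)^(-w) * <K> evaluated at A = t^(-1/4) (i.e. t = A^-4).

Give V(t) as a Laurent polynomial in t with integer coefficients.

t^4 - 2*t^3 + 3*t^2 - 5*t + 6 - 5*t^-1 + 5*t^-2 - 3*t^-3 + 2*t^-4 - t^-5

Derivation:
The presented braid s4^-1 s1^-1 s3 s3 s1^-1 s1^-1 s3 s2 s4^-1 s3 s5 on 6 strands reduces by inverse Markov moves (closure unchanged at each step):
  Destabilize: the word has the form β·s5 where s5 occurs only as the final letter (β ∈ B_5); drop it and the last strand → 5 strands.
Reduced to β = s4^-1 s1^-1 s3 s3 s1^-1 s1^-1 s3 s2 s4^-1 s3 on 5 strands, 10 crossings.
Compute on β:
Braid: s4^-1 s1^-1 s3 s3 s1^-1 s1^-1 s3 s2 s4^-1 s3 on 5 strands, 10 crossings.
Writhe w = (#positive) - (#negative) = 5 - 5 = 0.
Computing the Kauffman bracket via state sum. There are 2^10 = 1024 states.
Smooth each crossing (0=||, 1=⌣⌢); contribution A^(Σ sign_k(1-2s_k)) * d^(L-1).
Tabulate the states by total A-exponent and number of loops L (A-exp: L × count):
  A^10: L=6 ×1
  A^8: L=5 ×10
  A^6: L=4 ×41, L=6 ×4
  A^4: L=3 ×83, L=5 ×36, L=7 ×1
  A^2: L=2 ×84, L=4 ×107, L=6 ×19
  A^0: L=1 ×33, L=3 ×143, L=5 ×70, L=7 ×6
  A^-2: L=2 ×68, L=4 ×116, L=6 ×25, L=8 ×1
  A^-4: L=3 ×64, L=5 ×52, L=7 ×4
  A^-6: L=4 ×33, L=6 ×12
  A^-8: L=5 ×9, L=7 ×1
  A^-10: L=6 ×1
Each group contributes A^e * Σ count * d^(L-1):
Powers of d = -A^2 - A^-2: d^2 = A^4 + 2 + A^-4; d^3 = -A^6 - 3*A^2 - 3*A^-2 - A^-6; d^4 = A^8 + 4*A^4 + 6 + 4*A^-4 + A^-8; d^5 = -A^10 - 5*A^6 - 10*A^2 - 10*A^-2 - 5*A^-6 - A^-10; d^6 = A^12 + 6*A^8 + 15*A^4 + 20 + 15*A^-4 + 6*A^-8 + A^-12; d^7 = -A^14 - 7*A^10 - 21*A^6 - 35*A^2 - 35*A^-2 - 21*A^-6 - 7*A^-10 - A^-14.
  A^10 * (d^5) = -A^20 - 5*A^16 - 10*A^12 - 10*A^8 - 5*A^4 - 1
  A^8 * (10*d^4) = 10*A^16 + 40*A^12 + 60*A^8 + 40*A^4 + 10
  A^6 * (41*d^3 + 4*d^5) = -4*A^16 - 61*A^12 - 163*A^8 - 163*A^4 - 61 - 4*A^-4
  A^4 * (83*d^2 + 36*d^4 + d^6) = A^16 + 42*A^12 + 242*A^8 + 402*A^4 + 242 + 42*A^-4 + A^-8
  A^2 * (84*d + 107*d^3 + 19*d^5) = -19*A^12 - 202*A^8 - 595*A^4 - 595 - 202*A^-4 - 19*A^-8
  A^0 * (33 + 143*d^2 + 70*d^4 + 6*d^6) = 6*A^12 + 106*A^8 + 513*A^4 + 859 + 513*A^-4 + 106*A^-8 + 6*A^-12
  A^-2 * (68*d + 116*d^3 + 25*d^5 + d^7) = -A^12 - 32*A^8 - 262*A^4 - 701 - 701*A^-4 - 262*A^-8 - 32*A^-12 - A^-16
  A^-4 * (64*d^2 + 52*d^4 + 4*d^6) = 4*A^8 + 76*A^4 + 332 + 520*A^-4 + 332*A^-8 + 76*A^-12 + 4*A^-16
  A^-6 * (33*d^3 + 12*d^5) = -12*A^4 - 93 - 219*A^-4 - 219*A^-8 - 93*A^-12 - 12*A^-16
  A^-8 * (9*d^4 + d^6) = A^4 + 15 + 51*A^-4 + 74*A^-8 + 51*A^-12 + 15*A^-16 + A^-20
  A^-10 * (d^5) = -1 - 5*A^-4 - 10*A^-8 - 10*A^-12 - 5*A^-16 - A^-20
Summing the groups: <K> = -A^20 + 2*A^16 - 3*A^12 + 5*A^8 - 5*A^4 + 6 - 5*A^-4 + 3*A^-8 - 2*A^-12 + A^-16
Normalise by the writhe: (-A^3)^(-w) = (-A^3)^(0) = 1, so f(A) = 1 * <K> = -A^20 + 2*A^16 - 3*A^12 + 5*A^8 - 5*A^4 + 6 - 5*A^-4 + 3*A^-8 - 2*A^-12 + A^-16.
Substitute A = t^(-1/4), i.e. A^e → t^(-e/4): V(t) = t^4 - 2*t^3 + 3*t^2 - 5*t + 6 - 5*t^-1 + 5*t^-2 - 3*t^-3 + 2*t^-4 - t^-5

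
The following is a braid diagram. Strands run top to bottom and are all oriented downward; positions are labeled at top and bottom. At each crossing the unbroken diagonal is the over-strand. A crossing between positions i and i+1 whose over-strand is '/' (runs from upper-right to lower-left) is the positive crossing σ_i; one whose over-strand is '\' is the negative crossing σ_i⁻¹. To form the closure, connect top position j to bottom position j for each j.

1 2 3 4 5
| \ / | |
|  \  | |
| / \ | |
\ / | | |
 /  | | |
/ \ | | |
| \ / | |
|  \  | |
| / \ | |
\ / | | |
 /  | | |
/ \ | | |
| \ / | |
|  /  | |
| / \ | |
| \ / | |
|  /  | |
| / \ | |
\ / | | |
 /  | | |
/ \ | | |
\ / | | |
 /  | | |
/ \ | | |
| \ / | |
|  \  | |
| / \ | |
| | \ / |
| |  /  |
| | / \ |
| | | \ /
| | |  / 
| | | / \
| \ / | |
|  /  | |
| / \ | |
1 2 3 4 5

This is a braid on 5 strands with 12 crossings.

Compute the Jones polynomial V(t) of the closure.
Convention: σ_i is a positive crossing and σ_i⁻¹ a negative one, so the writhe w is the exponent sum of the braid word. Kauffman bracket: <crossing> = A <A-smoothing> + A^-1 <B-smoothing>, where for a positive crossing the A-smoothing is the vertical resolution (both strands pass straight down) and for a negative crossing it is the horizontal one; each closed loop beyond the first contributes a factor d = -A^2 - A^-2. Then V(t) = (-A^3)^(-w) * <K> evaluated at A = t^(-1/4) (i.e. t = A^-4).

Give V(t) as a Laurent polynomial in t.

t^7 - 2*t^6 + 2*t^5 - 3*t^4 + 3*t^3 - 2*t^2 + 2*t

Derivation:
Reading the diagram top to bottom ('/'-over between positions i,i+1 = s_i, '\'-over = s_i^-1): braid word = s2^-1 s1 s2^-1 s1 s2 s2 s1 s1 s2^-1 s3 s4 s2.
The presented braid s2^-1 s1 s2^-1 s1 s2 s2 s1 s1 s2^-1 s3 s4 s2 on 5 strands reduces by inverse Markov moves (closure unchanged at each step):
  Deconjugate: the word is γ·β·γ⁻¹ with γ = s2^-1 (prefix) and γ⁻¹ = s2 (suffix); strip both.
  Destabilize: the word has the form β·s4 where s4 occurs only as the final letter (β ∈ B_4); drop it and the last strand → 4 strands.
  Destabilize: the word has the form β·s3 where s3 occurs only as the final letter (β ∈ B_3); drop it and the last strand → 3 strands.
Reduced to β = s1 s2^-1 s1 s2 s2 s1 s1 s2^-1 on 3 strands, 8 crossings.
Compute on β:
Braid: s1 s2^-1 s1 s2 s2 s1 s1 s2^-1 on 3 strands, 8 crossings.
Writhe w = (#positive) - (#negative) = 6 - 2 = 4.
Computing the Kauffman bracket via state sum. There are 2^8 = 256 states.
For each crossing: s=0 is the vertical smoothing, s=1 horizontal. Crossing k contributes A^(sign_k * (1 - 2*s_k)); loop factor d = -A^2 - A^-2.
Tabulate the states by total A-exponent and number of loops L (A-exp: L × count):
  A^8: L=3 ×1
  A^6: L=2 ×6, L=4 ×2
  A^4: L=1 ×11, L=3 ×16, L=5 ×1
  A^2: L=2 ×47, L=4 ×9
  A^0: L=1 ×26, L=3 ×43, L=5 ×1
  A^-2: L=2 ×41, L=4 ×15
  A^-4: L=3 ×26, L=5 ×2
  A^-6: L=4 ×8
  A^-8: L=5 ×1
Each group contributes A^e * Σ count * d^(L-1):
Powers of d = -A^2 - A^-2: d^2 = A^4 + 2 + A^-4; d^3 = -A^6 - 3*A^2 - 3*A^-2 - A^-6; d^4 = A^8 + 4*A^4 + 6 + 4*A^-4 + A^-8.
  A^8 * (d^2) = A^12 + 2*A^8 + A^4
  A^6 * (6*d + 2*d^3) = -2*A^12 - 12*A^8 - 12*A^4 - 2
  A^4 * (11 + 16*d^2 + d^4) = A^12 + 20*A^8 + 49*A^4 + 20 + A^-4
  A^2 * (47*d + 9*d^3) = -9*A^8 - 74*A^4 - 74 - 9*A^-4
  A^0 * (26 + 43*d^2 + d^4) = A^8 + 47*A^4 + 118 + 47*A^-4 + A^-8
  A^-2 * (41*d + 15*d^3) = -15*A^4 - 86 - 86*A^-4 - 15*A^-8
  A^-4 * (26*d^2 + 2*d^4) = 2*A^4 + 34 + 64*A^-4 + 34*A^-8 + 2*A^-12
  A^-6 * (8*d^3) = -8 - 24*A^-4 - 24*A^-8 - 8*A^-12
  A^-8 * (d^4) = 1 + 4*A^-4 + 6*A^-8 + 4*A^-12 + A^-16
Summing the groups: <K> = 2*A^8 - 2*A^4 + 3 - 3*A^-4 + 2*A^-8 - 2*A^-12 + A^-16
Normalise by the writhe: (-A^3)^(-w) = (-A^3)^(-4) = A^-12, so f(A) = A^-12 * <K> = 2*A^-4 - 2*A^-8 + 3*A^-12 - 3*A^-16 + 2*A^-20 - 2*A^-24 + A^-28.
Substitute A = t^(-1/4), i.e. A^e → t^(-e/4): V(t) = t^7 - 2*t^6 + 2*t^5 - 3*t^4 + 3*t^3 - 2*t^2 + 2*t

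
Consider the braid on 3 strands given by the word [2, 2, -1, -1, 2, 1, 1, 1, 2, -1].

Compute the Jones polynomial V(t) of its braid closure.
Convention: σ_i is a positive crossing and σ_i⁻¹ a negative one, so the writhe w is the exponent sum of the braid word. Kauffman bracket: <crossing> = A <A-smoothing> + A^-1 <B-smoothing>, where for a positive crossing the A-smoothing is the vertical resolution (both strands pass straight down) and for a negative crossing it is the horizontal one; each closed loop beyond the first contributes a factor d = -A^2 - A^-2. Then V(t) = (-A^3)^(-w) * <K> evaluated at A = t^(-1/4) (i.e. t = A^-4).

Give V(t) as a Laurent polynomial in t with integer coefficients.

Braid: s2 s2 s1^-1 s1^-1 s2 s1 s1 s1 s2 s1^-1 on 3 strands, 10 crossings.
Writhe w = (#positive) - (#negative) = 7 - 3 = 4.
Computing the Kauffman bracket via state sum. There are 2^10 = 1024 states.
For each crossing: s=0 is the vertical smoothing, s=1 horizontal. Crossing k contributes A^(sign_k * (1 - 2*s_k)); loop factor d = -A^2 - A^-2.
Tabulate the states by total A-exponent and number of loops L (A-exp: L × count):
  A^10: L=4 ×1
  A^8: L=3 ×7, L=5 ×3
  A^6: L=2 ×19, L=4 ×23, L=6 ×3
  A^4: L=1 ×20, L=3 ×75, L=5 ×24, L=7 ×1
  A^2: L=2 ×114, L=4 ×86, L=6 ×10
  A^0: L=1 ×51, L=3 ×155, L=5 ×45, L=7 ×1
  A^-2: L=2 ×102, L=4 ×98, L=6 ×10
  A^-4: L=3 ×89, L=5 ×30, L=7 ×1
  A^-6: L=4 ×41, L=6 ×4
  A^-8: L=5 ×10
  A^-10: L=6 ×1
Each group contributes A^e * Σ count * d^(L-1):
Powers of d = -A^2 - A^-2: d^2 = A^4 + 2 + A^-4; d^3 = -A^6 - 3*A^2 - 3*A^-2 - A^-6; d^4 = A^8 + 4*A^4 + 6 + 4*A^-4 + A^-8; d^5 = -A^10 - 5*A^6 - 10*A^2 - 10*A^-2 - 5*A^-6 - A^-10; d^6 = A^12 + 6*A^8 + 15*A^4 + 20 + 15*A^-4 + 6*A^-8 + A^-12.
  A^10 * (d^3) = -A^16 - 3*A^12 - 3*A^8 - A^4
  A^8 * (7*d^2 + 3*d^4) = 3*A^16 + 19*A^12 + 32*A^8 + 19*A^4 + 3
  A^6 * (19*d + 23*d^3 + 3*d^5) = -3*A^16 - 38*A^12 - 118*A^8 - 118*A^4 - 38 - 3*A^-4
  A^4 * (20 + 75*d^2 + 24*d^4 + d^6) = A^16 + 30*A^12 + 186*A^8 + 334*A^4 + 186 + 30*A^-4 + A^-8
  A^2 * (114*d + 86*d^3 + 10*d^5) = -10*A^12 - 136*A^8 - 472*A^4 - 472 - 136*A^-4 - 10*A^-8
  A^0 * (51 + 155*d^2 + 45*d^4 + d^6) = A^12 + 51*A^8 + 350*A^4 + 651 + 350*A^-4 + 51*A^-8 + A^-12
  A^-2 * (102*d + 98*d^3 + 10*d^5) = -10*A^8 - 148*A^4 - 496 - 496*A^-4 - 148*A^-8 - 10*A^-12
  A^-4 * (89*d^2 + 30*d^4 + d^6) = A^8 + 36*A^4 + 224 + 378*A^-4 + 224*A^-8 + 36*A^-12 + A^-16
  A^-6 * (41*d^3 + 4*d^5) = -4*A^4 - 61 - 163*A^-4 - 163*A^-8 - 61*A^-12 - 4*A^-16
  A^-8 * (10*d^4) = 10 + 40*A^-4 + 60*A^-8 + 40*A^-12 + 10*A^-16
  A^-10 * (d^5) = -1 - 5*A^-4 - 10*A^-8 - 10*A^-12 - 5*A^-16 - A^-20
Summing the groups: <K> = -A^12 + 3*A^8 - 4*A^4 + 6 - 5*A^-4 + 5*A^-8 - 4*A^-12 + 2*A^-16 - A^-20
Normalise by the writhe: (-A^3)^(-w) = (-A^3)^(-4) = A^-12, so f(A) = A^-12 * <K> = -1 + 3*A^-4 - 4*A^-8 + 6*A^-12 - 5*A^-16 + 5*A^-20 - 4*A^-24 + 2*A^-28 - A^-32.
Substitute A = t^(-1/4), i.e. A^e → t^(-e/4): V(t) = -t^8 + 2*t^7 - 4*t^6 + 5*t^5 - 5*t^4 + 6*t^3 - 4*t^2 + 3*t - 1

Answer: -t^8 + 2*t^7 - 4*t^6 + 5*t^5 - 5*t^4 + 6*t^3 - 4*t^2 + 3*t - 1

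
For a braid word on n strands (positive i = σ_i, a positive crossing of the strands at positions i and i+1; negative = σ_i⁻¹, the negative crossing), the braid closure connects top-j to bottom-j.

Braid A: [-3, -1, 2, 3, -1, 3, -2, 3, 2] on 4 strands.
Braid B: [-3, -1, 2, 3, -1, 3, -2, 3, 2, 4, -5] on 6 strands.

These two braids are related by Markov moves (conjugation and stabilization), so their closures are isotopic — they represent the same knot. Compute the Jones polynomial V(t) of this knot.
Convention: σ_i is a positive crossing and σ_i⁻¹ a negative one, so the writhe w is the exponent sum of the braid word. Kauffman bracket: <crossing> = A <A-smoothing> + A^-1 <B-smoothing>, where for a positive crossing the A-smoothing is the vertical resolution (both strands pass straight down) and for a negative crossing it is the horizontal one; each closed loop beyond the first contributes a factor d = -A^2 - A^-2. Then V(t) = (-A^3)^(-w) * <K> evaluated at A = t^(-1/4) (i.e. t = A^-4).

Markov-equivalent braids have isotopic closures, hence identical knot invariants. Strip the Markov moves from each word to reach a common short braid β, then compute V(t) once on β.
Braid A: s3^-1 s1^-1 s2 s3 s1^-1 s3 s2^-1 s3 s2 on 4 strands has no conjugating prefix/suffix or stabilization to strip; take β = s3^-1 s1^-1 s2 s3 s1^-1 s3 s2^-1 s3 s2.
Braid B: s3^-1 s1^-1 s2 s3 s1^-1 s3 s2^-1 s3 s2 s4 s5^-1 on 6 strands reduces by inverse Markov moves (closure unchanged at each step):
  Destabilize: the word has the form β·s5^-1 where s5^-1 occurs only as the final letter (β ∈ B_5); drop it and the last strand → 5 strands.
  Destabilize: the word has the form β·s4 where s4 occurs only as the final letter (β ∈ B_4); drop it and the last strand → 4 strands.
Reduced to β = s3^-1 s1^-1 s2 s3 s1^-1 s3 s2^-1 s3 s2 on 4 strands, 9 crossings.
Both give the same β = s3^-1 s1^-1 s2 s3 s1^-1 s3 s2^-1 s3 s2 on 4 strands, so one state sum suffices:
Braid: s3^-1 s1^-1 s2 s3 s1^-1 s3 s2^-1 s3 s2 on 4 strands, 9 crossings.
Writhe w = (#positive) - (#negative) = 5 - 4 = 1.
Enumerate smoothing states for the bracket polynomial. There are 2^9 = 512 states.
Each crossing splits two ways (0=vertical, 1=horizontal). The state's weight is A^(#A-smoothings - #B-smoothings) * d^(loops - 1).
Tabulate the states by total A-exponent and number of loops L (A-exp: L × count):
  A^9: L=2 ×1
  A^7: L=1 ×3, L=3 ×6
  A^5: L=2 ×26, L=4 ×10
  A^3: L=1 ×21, L=3 ×58, L=5 ×5
  A^1: L=2 ×86, L=4 ×39, L=6 ×1
  A^-1: L=1 ×35, L=3 ×80, L=5 ×11
  A^-3: L=2 ×53, L=4 ×30, L=6 ×1
  A^-5: L=3 ×32, L=5 ×4
  A^-7: L=4 ×9
  A^-9: L=5 ×1
Each group contributes A^e * Σ count * d^(L-1):
Powers of d = -A^2 - A^-2: d^2 = A^4 + 2 + A^-4; d^3 = -A^6 - 3*A^2 - 3*A^-2 - A^-6; d^4 = A^8 + 4*A^4 + 6 + 4*A^-4 + A^-8; d^5 = -A^10 - 5*A^6 - 10*A^2 - 10*A^-2 - 5*A^-6 - A^-10.
  A^9 * (d) = -A^11 - A^7
  A^7 * (3 + 6*d^2) = 6*A^11 + 15*A^7 + 6*A^3
  A^5 * (26*d + 10*d^3) = -10*A^11 - 56*A^7 - 56*A^3 - 10*A^-1
  A^3 * (21 + 58*d^2 + 5*d^4) = 5*A^11 + 78*A^7 + 167*A^3 + 78*A^-1 + 5*A^-5
  A^1 * (86*d + 39*d^3 + d^5) = -A^11 - 44*A^7 - 213*A^3 - 213*A^-1 - 44*A^-5 - A^-9
  A^-1 * (35 + 80*d^2 + 11*d^4) = 11*A^7 + 124*A^3 + 261*A^-1 + 124*A^-5 + 11*A^-9
  A^-3 * (53*d + 30*d^3 + d^5) = -A^7 - 35*A^3 - 153*A^-1 - 153*A^-5 - 35*A^-9 - A^-13
  A^-5 * (32*d^2 + 4*d^4) = 4*A^3 + 48*A^-1 + 88*A^-5 + 48*A^-9 + 4*A^-13
  A^-7 * (9*d^3) = -9*A^-1 - 27*A^-5 - 27*A^-9 - 9*A^-13
  A^-9 * (d^4) = A^-1 + 4*A^-5 + 6*A^-9 + 4*A^-13 + A^-17
Summing the groups: <K> = -A^11 + 2*A^7 - 3*A^3 + 3*A^-1 - 3*A^-5 + 2*A^-9 - 2*A^-13 + A^-17
Normalise by the writhe: (-A^3)^(-w) = (-A^3)^(-1) = -A^-3, so f(A) = -A^-3 * <K> = A^8 - 2*A^4 + 3 - 3*A^-4 + 3*A^-8 - 2*A^-12 + 2*A^-16 - A^-20.
Substitute A = t^(-1/4), i.e. A^e → t^(-e/4): V(t) = -t^5 + 2*t^4 - 2*t^3 + 3*t^2 - 3*t + 3 - 2*t^-1 + t^-2

Answer: -t^5 + 2*t^4 - 2*t^3 + 3*t^2 - 3*t + 3 - 2*t^-1 + t^-2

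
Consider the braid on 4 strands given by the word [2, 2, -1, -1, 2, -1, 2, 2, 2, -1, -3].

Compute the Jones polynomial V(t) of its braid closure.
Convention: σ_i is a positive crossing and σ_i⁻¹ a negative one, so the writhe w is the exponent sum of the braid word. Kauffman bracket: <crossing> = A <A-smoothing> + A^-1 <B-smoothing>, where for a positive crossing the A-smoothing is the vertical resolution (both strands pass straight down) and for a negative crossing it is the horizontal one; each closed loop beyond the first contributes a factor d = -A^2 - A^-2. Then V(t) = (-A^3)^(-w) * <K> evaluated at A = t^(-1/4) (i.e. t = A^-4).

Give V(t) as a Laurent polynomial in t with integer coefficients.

t^7 - 3*t^6 + 6*t^5 - 9*t^4 + 11*t^3 - 12*t^2 + 11*t - 8 + 6*t^-1 - 3*t^-2 + t^-3

Derivation:
The presented braid s2 s2 s1^-1 s1^-1 s2 s1^-1 s2 s2 s2 s1^-1 s3^-1 on 4 strands reduces by inverse Markov moves (closure unchanged at each step):
  Destabilize: the word has the form β·s3^-1 where s3^-1 occurs only as the final letter (β ∈ B_3); drop it and the last strand → 3 strands.
Reduced to β = s2 s2 s1^-1 s1^-1 s2 s1^-1 s2 s2 s2 s1^-1 on 3 strands, 10 crossings.
Compute on β:
Braid: s2 s2 s1^-1 s1^-1 s2 s1^-1 s2 s2 s2 s1^-1 on 3 strands, 10 crossings.
Writhe w = (#positive) - (#negative) = 6 - 4 = 2.
State-sum expansion of <K>. There are 2^10 = 1024 states.
For each crossing: s=0 is the vertical smoothing, s=1 horizontal. Crossing k contributes A^(sign_k * (1 - 2*s_k)); loop factor d = -A^2 - A^-2.
Tabulate the states by total A-exponent and number of loops L (A-exp: L × count):
  A^10: L=5 ×1
  A^8: L=4 ×10
  A^6: L=3 ×41, L=5 ×4
  A^4: L=2 ×81, L=4 ×38, L=6 ×1
  A^2: L=1 ×71, L=3 ×117, L=5 ×22
  A^0: L=2 ×154, L=4 ×91, L=6 ×7
  A^-2: L=3 ×168, L=5 ×41, L=7 ×1
  A^-4: L=4 ×110, L=6 ×10
  A^-6: L=5 ×44, L=7 ×1
  A^-8: L=6 ×10
  A^-10: L=7 ×1
Each group contributes A^e * Σ count * d^(L-1):
Powers of d = -A^2 - A^-2: d^2 = A^4 + 2 + A^-4; d^3 = -A^6 - 3*A^2 - 3*A^-2 - A^-6; d^4 = A^8 + 4*A^4 + 6 + 4*A^-4 + A^-8; d^5 = -A^10 - 5*A^6 - 10*A^2 - 10*A^-2 - 5*A^-6 - A^-10; d^6 = A^12 + 6*A^8 + 15*A^4 + 20 + 15*A^-4 + 6*A^-8 + A^-12.
  A^10 * (d^4) = A^18 + 4*A^14 + 6*A^10 + 4*A^6 + A^2
  A^8 * (10*d^3) = -10*A^14 - 30*A^10 - 30*A^6 - 10*A^2
  A^6 * (41*d^2 + 4*d^4) = 4*A^14 + 57*A^10 + 106*A^6 + 57*A^2 + 4*A^-2
  A^4 * (81*d + 38*d^3 + d^5) = -A^14 - 43*A^10 - 205*A^6 - 205*A^2 - 43*A^-2 - A^-6
  A^2 * (71 + 117*d^2 + 22*d^4) = 22*A^10 + 205*A^6 + 437*A^2 + 205*A^-2 + 22*A^-6
  A^0 * (154*d + 91*d^3 + 7*d^5) = -7*A^10 - 126*A^6 - 497*A^2 - 497*A^-2 - 126*A^-6 - 7*A^-10
  A^-2 * (168*d^2 + 41*d^4 + d^6) = A^10 + 47*A^6 + 347*A^2 + 602*A^-2 + 347*A^-6 + 47*A^-10 + A^-14
  A^-4 * (110*d^3 + 10*d^5) = -10*A^6 - 160*A^2 - 430*A^-2 - 430*A^-6 - 160*A^-10 - 10*A^-14
  A^-6 * (44*d^4 + d^6) = A^6 + 50*A^2 + 191*A^-2 + 284*A^-6 + 191*A^-10 + 50*A^-14 + A^-18
  A^-8 * (10*d^5) = -10*A^2 - 50*A^-2 - 100*A^-6 - 100*A^-10 - 50*A^-14 - 10*A^-18
  A^-10 * (d^6) = A^2 + 6*A^-2 + 15*A^-6 + 20*A^-10 + 15*A^-14 + 6*A^-18 + A^-22
Summing the groups: <K> = A^18 - 3*A^14 + 6*A^10 - 8*A^6 + 11*A^2 - 12*A^-2 + 11*A^-6 - 9*A^-10 + 6*A^-14 - 3*A^-18 + A^-22
Normalise by the writhe: (-A^3)^(-w) = (-A^3)^(-2) = A^-6, so f(A) = A^-6 * <K> = A^12 - 3*A^8 + 6*A^4 - 8 + 11*A^-4 - 12*A^-8 + 11*A^-12 - 9*A^-16 + 6*A^-20 - 3*A^-24 + A^-28.
Substitute A = t^(-1/4), i.e. A^e → t^(-e/4): V(t) = t^7 - 3*t^6 + 6*t^5 - 9*t^4 + 11*t^3 - 12*t^2 + 11*t - 8 + 6*t^-1 - 3*t^-2 + t^-3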